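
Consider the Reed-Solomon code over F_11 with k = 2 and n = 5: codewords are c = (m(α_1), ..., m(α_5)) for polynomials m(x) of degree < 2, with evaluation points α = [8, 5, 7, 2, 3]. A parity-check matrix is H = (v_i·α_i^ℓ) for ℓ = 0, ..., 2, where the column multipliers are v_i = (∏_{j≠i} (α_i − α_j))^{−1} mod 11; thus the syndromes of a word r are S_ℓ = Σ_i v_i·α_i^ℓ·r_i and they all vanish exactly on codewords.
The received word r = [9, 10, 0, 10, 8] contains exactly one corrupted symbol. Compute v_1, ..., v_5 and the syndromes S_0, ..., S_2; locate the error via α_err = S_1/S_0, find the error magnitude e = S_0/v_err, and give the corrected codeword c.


S = (2, 10, 6), error at position 2, error magnitude e = 6, c = [9, 4, 0, 10, 8].

Step 1: column multipliers v_i = (∏_{j≠i}(α_i − α_j))^{−1} mod 11.
  i = 1 (α = 8): (8−5)(8−7)(8−2)(8−3) = 3·1·6·5 = 90 ≡ 2, so v_1 = 2^{−1} = 6 (mod 11).
  i = 2 (α = 5): (5−8)(5−7)(5−2)(5−3) = (−3)·(−2)·3·2 = 36 ≡ 3, so v_2 = 3^{−1} = 4 (mod 11).
  i = 3 (α = 7): (7−8)(7−5)(7−2)(7−3) = (−1)·2·5·4 = −40 ≡ 4, so v_3 = 4^{−1} = 3 (mod 11).
  i = 4 (α = 2): (2−8)(2−5)(2−7)(2−3) = (−6)·(−3)·(−5)·(−1) = 90 ≡ 2, so v_4 = 2^{−1} = 6 (mod 11).
  i = 5 (α = 3): (3−8)(3−5)(3−7)(3−2) = (−5)·(−2)·(−4)·1 = −40 ≡ 4, so v_5 = 4^{−1} = 3 (mod 11).
  v = [6, 4, 3, 6, 3].
Step 2: syndromes of r = [9, 10, 0, 10, 8] (all sums mod 11).
  S_0 = Σ v_i r_i = 6·9 + 4·10 + 3·0 + 6·10 + 3·8 = 178 ≡ 2.
  S_1 = Σ v_i α_i r_i = 6·8·9 + 4·5·10 + 3·7·0 + 6·2·10 + 3·3·8 = 824 ≡ 10.
  α_i^2 mod 11 = [9, 3, 5, 4, 9].
  S_2 = Σ v_i α_i^2 r_i = 6·9·9 + 4·3·10 + 3·5·0 + 6·4·10 + 3·9·8 = 1062 ≡ 6.
  S = (2, 10, 6) ≠ 0, so r is not a codeword (an error is present).
Step 3: locate the error. For a single error e at position i, S_ℓ = v_i·e·α_i^ℓ, so α_err = S_1/S_0.
  S_0^{−1} = 2^{−1} = 6 (mod 11), so α_err = 10·6 = 60 ≡ 5 = α_2. Error position i = 2.
  Consistency check: S_2/S_1 = 6·10 = 60 ≡ 5 = α_err ✓ (single-error assumption holds).
Step 4: error magnitude e = S_0/v_2 = S_0·∏_{j≠2}(α_2 − α_j) = 2·3 = 6 ≡ 6 (mod 11).
Step 5: correct position 2: c_2 = r_2 − e = 10 − 6 ≡ 4 (mod 11). Hence c = [9, 4, 0, 10, 8].
  Check: interpolating c through the α_i gives m(x) = 3 + 9·x (degree < 2) with m(α_i) = c_i for every i, so c is indeed a codeword.


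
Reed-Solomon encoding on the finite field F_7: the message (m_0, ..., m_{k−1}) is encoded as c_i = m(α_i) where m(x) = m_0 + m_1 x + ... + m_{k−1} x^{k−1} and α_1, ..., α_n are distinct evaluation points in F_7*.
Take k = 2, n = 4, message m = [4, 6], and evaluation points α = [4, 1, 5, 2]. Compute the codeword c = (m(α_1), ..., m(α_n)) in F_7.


c = [0, 3, 6, 2]

Message polynomial: m(x) = 4 + 6·x (mod 7).
For each evaluation point α_i, compute m(α_i) mod 7:
  α_1 = 4: Horner steps 6 → 0, so m(4) = 0.
  α_2 = 1: Horner steps 6 → 3, so m(1) = 3.
  α_3 = 5: Horner steps 6 → 6, so m(5) = 6.
  α_4 = 2: Horner steps 6 → 2, so m(2) = 2.
Codeword c = [0, 3, 6, 2] ∈ F_7^4.


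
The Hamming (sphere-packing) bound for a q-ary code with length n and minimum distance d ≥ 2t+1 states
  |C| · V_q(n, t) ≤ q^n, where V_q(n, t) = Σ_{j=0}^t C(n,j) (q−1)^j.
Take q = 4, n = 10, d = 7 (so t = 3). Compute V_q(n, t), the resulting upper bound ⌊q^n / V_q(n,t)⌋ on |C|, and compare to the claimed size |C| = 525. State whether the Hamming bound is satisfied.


V_q(n, t) = 3676, q^n = 1048576, Hamming bound = 285, |C| = 525 > bound (violated).

Step 1: Compute V_q(n, t) = Σ_{j=0}^3 C(n, j) (q−1)^j.
  j = 0: C(10,0)·(3)^0 = 1·1 = 1.
  j = 1: C(10,1)·(3)^1 = 10·3 = 30.
  j = 2: C(10,2)·(3)^2 = 45·9 = 405.
  j = 3: C(10,3)·(3)^3 = 120·27 = 3240.
  V_q(n, t) = 1 + 30 + 405 + 3240 = 3676.
Step 2: q^n = 4^10 = 1048576.
Step 3: Hamming bound ⌊q^n / V_q(n,t)⌋ = ⌊1048576/3676⌋ = 285.
Step 4: Compare |C| = 525 to 285: violated.
The claimed |C| lies above the Hamming bound, so no 4-ary code of length 10 with d ≥ 7 can have 525 codewords.


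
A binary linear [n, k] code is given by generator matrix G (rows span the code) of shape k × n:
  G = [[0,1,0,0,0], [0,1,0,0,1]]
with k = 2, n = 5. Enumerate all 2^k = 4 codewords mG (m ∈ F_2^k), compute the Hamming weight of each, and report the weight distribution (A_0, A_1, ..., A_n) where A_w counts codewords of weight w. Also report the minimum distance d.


Weight distribution: A_0 = 1, A_1 = 2, A_2 = 1. Minimum distance d = 1.

Enumerate all 2^2 = 4 messages m ∈ F_2^2.
For each, compute codeword c = mG in F_2^5, then tally its weight.
  m = 00 → c = 00000, weight = 0.
  m = 10 → c = 01000, weight = 1.
  m = 01 → c = 01001, weight = 2.
  m = 11 → c = 00001, weight = 1.
Tally weights:
  weight 0: 1 codewords.
  weight 1: 2 codewords.
  weight 2: 1 codewords.
Minimum distance d = smallest w > 0 with A_w > 0 = 1.
Sanity: Σ A_w = 4 = 2^2 = 4 ✓.


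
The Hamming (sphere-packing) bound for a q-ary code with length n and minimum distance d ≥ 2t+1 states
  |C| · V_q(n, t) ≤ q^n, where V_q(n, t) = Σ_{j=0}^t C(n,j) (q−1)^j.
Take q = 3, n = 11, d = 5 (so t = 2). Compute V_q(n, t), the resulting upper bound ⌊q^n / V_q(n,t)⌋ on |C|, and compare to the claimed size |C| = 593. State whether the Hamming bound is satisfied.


V_q(n, t) = 243, q^n = 177147, Hamming bound = 729, |C| = 593 ≤ bound (satisfied).

Step 1: Compute V_q(n, t) = Σ_{j=0}^2 C(n, j) (q−1)^j.
  j = 0: C(11,0)·(2)^0 = 1·1 = 1.
  j = 1: C(11,1)·(2)^1 = 11·2 = 22.
  j = 2: C(11,2)·(2)^2 = 55·4 = 220.
  V_q(n, t) = 1 + 22 + 220 = 243.
Step 2: q^n = 3^11 = 177147.
Step 3: Hamming bound ⌊q^n / V_q(n,t)⌋ = ⌊177147/243⌋ = 729.
Step 4: Compare |C| = 593 to 729: satisfied.
The claimed |C| lies below the Hamming bound.


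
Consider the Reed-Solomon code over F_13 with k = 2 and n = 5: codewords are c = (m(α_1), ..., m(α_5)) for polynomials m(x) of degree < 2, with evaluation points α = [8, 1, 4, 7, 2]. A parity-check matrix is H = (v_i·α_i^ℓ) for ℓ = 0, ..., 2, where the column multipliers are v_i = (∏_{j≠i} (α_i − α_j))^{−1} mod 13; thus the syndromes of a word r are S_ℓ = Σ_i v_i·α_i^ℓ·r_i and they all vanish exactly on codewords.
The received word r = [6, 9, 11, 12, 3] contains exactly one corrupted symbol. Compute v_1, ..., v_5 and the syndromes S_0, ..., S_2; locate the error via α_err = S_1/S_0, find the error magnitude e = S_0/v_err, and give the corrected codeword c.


S = (1, 4, 3), error at position 3, error magnitude e = 7, c = [6, 9, 4, 12, 3].

Step 1: column multipliers v_i = (∏_{j≠i}(α_i − α_j))^{−1} mod 13.
  i = 1 (α = 8): (8−1)(8−4)(8−7)(8−2) = 7·4·1·6 = 168 ≡ 12, so v_1 = 12^{−1} = 12 (mod 13).
  i = 2 (α = 1): (1−8)(1−4)(1−7)(1−2) = (−7)·(−3)·(−6)·(−1) = 126 ≡ 9, so v_2 = 9^{−1} = 3 (mod 13).
  i = 3 (α = 4): (4−8)(4−1)(4−7)(4−2) = (−4)·3·(−3)·2 = 72 ≡ 7, so v_3 = 7^{−1} = 2 (mod 13).
  i = 4 (α = 7): (7−8)(7−1)(7−4)(7−2) = (−1)·6·3·5 = −90 ≡ 1, so v_4 = 1^{−1} = 1 (mod 13).
  i = 5 (α = 2): (2−8)(2−1)(2−4)(2−7) = (−6)·1·(−2)·(−5) = −60 ≡ 5, so v_5 = 5^{−1} = 8 (mod 13).
  v = [12, 3, 2, 1, 8].
Step 2: syndromes of r = [6, 9, 11, 12, 3] (all sums mod 13).
  S_0 = Σ v_i r_i = 12·6 + 3·9 + 2·11 + 1·12 + 8·3 = 157 ≡ 1.
  S_1 = Σ v_i α_i r_i = 12·8·6 + 3·1·9 + 2·4·11 + 1·7·12 + 8·2·3 = 823 ≡ 4.
  α_i^2 mod 13 = [12, 1, 3, 10, 4].
  S_2 = Σ v_i α_i^2 r_i = 12·12·6 + 3·1·9 + 2·3·11 + 1·10·12 + 8·4·3 = 1173 ≡ 3.
  S = (1, 4, 3) ≠ 0, so r is not a codeword (an error is present).
Step 3: locate the error. For a single error e at position i, S_ℓ = v_i·e·α_i^ℓ, so α_err = S_1/S_0.
  S_0^{−1} = 1^{−1} = 1 (mod 13), so α_err = 4·1 = 4 ≡ 4 = α_3. Error position i = 3.
  Consistency check: S_2/S_1 = 3·10 = 30 ≡ 4 = α_err ✓ (single-error assumption holds).
Step 4: error magnitude e = S_0/v_3 = S_0·∏_{j≠3}(α_3 − α_j) = 1·7 = 7 ≡ 7 (mod 13).
Step 5: correct position 3: c_3 = r_3 − e = 11 − 7 ≡ 4 (mod 13). Hence c = [6, 9, 4, 12, 3].
  Check: interpolating c through the α_i gives m(x) = 2 + 7·x (degree < 2) with m(α_i) = c_i for every i, so c is indeed a codeword.


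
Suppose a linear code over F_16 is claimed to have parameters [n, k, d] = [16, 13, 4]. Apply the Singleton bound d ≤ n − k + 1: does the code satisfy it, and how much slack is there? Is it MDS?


Singleton RHS = n − k + 1 = 4, slack = 0, bound satisfied, MDS.

Singleton bound: d ≤ n − k + 1.
Here n = 16, k = 13, so n − k + 1 = 4.
Given d = 4, check d ≤ 4: YES.
Slack = (n − k + 1) − d = 0.
The code is MDS (slack = 0).
Description: the claimed parameters are [16, 13, 4]_16; such a code would be MDS (meets Singleton bound).


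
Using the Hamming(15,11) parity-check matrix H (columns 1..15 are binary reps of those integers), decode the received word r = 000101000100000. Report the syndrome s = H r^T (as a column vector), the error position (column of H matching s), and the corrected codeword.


s = (1, 0, 0, 0)^T, error position = 8, corrected codeword c = 000101010100000

Compute s = H r^T mod 2 one row at a time:
  s_1 = 0 + 0 + 1 + 0 + 0 + 0 + 0 + 0 = 1 ≡ 1 (mod 2).
  s_2 = 1 + 0 + 1 + 0 + 0 + 0 + 0 + 0 = 2 ≡ 0 (mod 2).
  s_3 = 0 + 0 + 1 + 0 + 1 + 0 + 0 + 0 = 2 ≡ 0 (mod 2).
  s_4 = 0 + 0 + 0 + 0 + 0 + 0 + 0 + 0 = 0 ≡ 0 (mod 2).
s = (1, 0, 0, 0)^T — this equals column 8 of H (binary 1000), so error is at position 8.
Correct: flip bit 8 of r = 000101000100000 to get c = 000101010100000.


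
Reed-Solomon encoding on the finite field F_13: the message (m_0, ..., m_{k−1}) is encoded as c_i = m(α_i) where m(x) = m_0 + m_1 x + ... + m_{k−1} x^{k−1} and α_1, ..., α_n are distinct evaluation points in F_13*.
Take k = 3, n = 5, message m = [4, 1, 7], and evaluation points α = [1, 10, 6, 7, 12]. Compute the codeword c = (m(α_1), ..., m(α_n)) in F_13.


c = [12, 12, 2, 3, 10]

Message polynomial: m(x) = 4 + 1·x + 7·x^2 (mod 13).
For each evaluation point α_i, compute m(α_i) mod 13:
  α_1 = 1: Horner steps 7 → 8 → 12, so m(1) = 12.
  α_2 = 10: Horner steps 7 → 6 → 12, so m(10) = 12.
  α_3 = 6: Horner steps 7 → 4 → 2, so m(6) = 2.
  α_4 = 7: Horner steps 7 → 11 → 3, so m(7) = 3.
  α_5 = 12: Horner steps 7 → 7 → 10, so m(12) = 10.
Codeword c = [12, 12, 2, 3, 10] ∈ F_13^5.


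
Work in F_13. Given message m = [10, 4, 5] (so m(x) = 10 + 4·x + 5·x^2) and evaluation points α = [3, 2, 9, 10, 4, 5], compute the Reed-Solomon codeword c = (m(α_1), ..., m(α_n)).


c = [2, 12, 9, 4, 2, 12]

Message polynomial: m(x) = 10 + 4·x + 5·x^2 (mod 13).
For each evaluation point α_i, compute m(α_i) mod 13:
  α_1 = 3: Horner steps 5 → 6 → 2, so m(3) = 2.
  α_2 = 2: Horner steps 5 → 1 → 12, so m(2) = 12.
  α_3 = 9: Horner steps 5 → 10 → 9, so m(9) = 9.
  α_4 = 10: Horner steps 5 → 2 → 4, so m(10) = 4.
  α_5 = 4: Horner steps 5 → 11 → 2, so m(4) = 2.
  α_6 = 5: Horner steps 5 → 3 → 12, so m(5) = 12.
Codeword c = [2, 12, 9, 4, 2, 12] ∈ F_13^6.


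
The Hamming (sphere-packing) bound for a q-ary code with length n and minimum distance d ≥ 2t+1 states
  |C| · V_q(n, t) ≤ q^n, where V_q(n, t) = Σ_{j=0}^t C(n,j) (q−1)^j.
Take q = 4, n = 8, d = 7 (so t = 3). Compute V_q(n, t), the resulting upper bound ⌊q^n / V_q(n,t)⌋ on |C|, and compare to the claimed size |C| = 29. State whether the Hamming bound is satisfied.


V_q(n, t) = 1789, q^n = 65536, Hamming bound = 36, |C| = 29 ≤ bound (satisfied).

Step 1: Compute V_q(n, t) = Σ_{j=0}^3 C(n, j) (q−1)^j.
  j = 0: C(8,0)·(3)^0 = 1·1 = 1.
  j = 1: C(8,1)·(3)^1 = 8·3 = 24.
  j = 2: C(8,2)·(3)^2 = 28·9 = 252.
  j = 3: C(8,3)·(3)^3 = 56·27 = 1512.
  V_q(n, t) = 1 + 24 + 252 + 1512 = 1789.
Step 2: q^n = 4^8 = 65536.
Step 3: Hamming bound ⌊q^n / V_q(n,t)⌋ = ⌊65536/1789⌋ = 36.
Step 4: Compare |C| = 29 to 36: satisfied.
The claimed |C| lies below the Hamming bound.


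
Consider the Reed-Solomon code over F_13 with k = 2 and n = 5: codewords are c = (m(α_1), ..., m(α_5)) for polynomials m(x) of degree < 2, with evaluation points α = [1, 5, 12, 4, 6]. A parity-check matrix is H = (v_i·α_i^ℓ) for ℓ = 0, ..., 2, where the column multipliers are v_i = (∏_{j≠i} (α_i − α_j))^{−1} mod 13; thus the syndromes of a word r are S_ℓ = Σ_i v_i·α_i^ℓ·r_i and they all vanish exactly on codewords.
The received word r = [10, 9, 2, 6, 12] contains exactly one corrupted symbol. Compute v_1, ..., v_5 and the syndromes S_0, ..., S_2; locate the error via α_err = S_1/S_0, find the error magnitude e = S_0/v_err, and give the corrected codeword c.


S = (6, 7, 6), error at position 3, error magnitude e = 11, c = [10, 9, 4, 6, 12].

Step 1: column multipliers v_i = (∏_{j≠i}(α_i − α_j))^{−1} mod 13.
  i = 1 (α = 1): (1−5)(1−12)(1−4)(1−6) = (−4)·(−11)·(−3)·(−5) = 660 ≡ 10, so v_1 = 10^{−1} = 4 (mod 13).
  i = 2 (α = 5): (5−1)(5−12)(5−4)(5−6) = 4·(−7)·1·(−1) = 28 ≡ 2, so v_2 = 2^{−1} = 7 (mod 13).
  i = 3 (α = 12): (12−1)(12−5)(12−4)(12−6) = 11·7·8·6 = 3696 ≡ 4, so v_3 = 4^{−1} = 10 (mod 13).
  i = 4 (α = 4): (4−1)(4−5)(4−12)(4−6) = 3·(−1)·(−8)·(−2) = −48 ≡ 4, so v_4 = 4^{−1} = 10 (mod 13).
  i = 5 (α = 6): (6−1)(6−5)(6−12)(6−4) = 5·1·(−6)·2 = −60 ≡ 5, so v_5 = 5^{−1} = 8 (mod 13).
  v = [4, 7, 10, 10, 8].
Step 2: syndromes of r = [10, 9, 2, 6, 12] (all sums mod 13).
  S_0 = Σ v_i r_i = 4·10 + 7·9 + 10·2 + 10·6 + 8·12 = 279 ≡ 6.
  S_1 = Σ v_i α_i r_i = 4·1·10 + 7·5·9 + 10·12·2 + 10·4·6 + 8·6·12 = 1411 ≡ 7.
  α_i^2 mod 13 = [1, 12, 1, 3, 10].
  S_2 = Σ v_i α_i^2 r_i = 4·1·10 + 7·12·9 + 10·1·2 + 10·3·6 + 8·10·12 = 1956 ≡ 6.
  S = (6, 7, 6) ≠ 0, so r is not a codeword (an error is present).
Step 3: locate the error. For a single error e at position i, S_ℓ = v_i·e·α_i^ℓ, so α_err = S_1/S_0.
  S_0^{−1} = 6^{−1} = 11 (mod 13), so α_err = 7·11 = 77 ≡ 12 = α_3. Error position i = 3.
  Consistency check: S_2/S_1 = 6·2 = 12 ≡ 12 = α_err ✓ (single-error assumption holds).
Step 4: error magnitude e = S_0/v_3 = S_0·∏_{j≠3}(α_3 − α_j) = 6·4 = 24 ≡ 11 (mod 13).
Step 5: correct position 3: c_3 = r_3 − e = 2 − 11 ≡ 4 (mod 13). Hence c = [10, 9, 4, 6, 12].
  Check: interpolating c through the α_i gives m(x) = 7 + 3·x (degree < 2) with m(α_i) = c_i for every i, so c is indeed a codeword.


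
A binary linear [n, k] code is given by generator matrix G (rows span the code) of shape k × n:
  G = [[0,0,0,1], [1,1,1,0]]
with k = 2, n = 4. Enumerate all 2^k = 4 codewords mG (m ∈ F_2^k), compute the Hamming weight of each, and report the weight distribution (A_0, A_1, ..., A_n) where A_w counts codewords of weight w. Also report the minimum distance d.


Weight distribution: A_0 = 1, A_1 = 1, A_3 = 1, A_4 = 1. Minimum distance d = 1.

Enumerate all 2^2 = 4 messages m ∈ F_2^2.
For each, compute codeword c = mG in F_2^4, then tally its weight.
  m = 00 → c = 0000, weight = 0.
  m = 10 → c = 0001, weight = 1.
  m = 01 → c = 1110, weight = 3.
  m = 11 → c = 1111, weight = 4.
Tally weights:
  weight 0: 1 codewords.
  weight 1: 1 codewords.
  weight 3: 1 codewords.
  weight 4: 1 codewords.
Minimum distance d = smallest w > 0 with A_w > 0 = 1.
Sanity: Σ A_w = 4 = 2^2 = 4 ✓.


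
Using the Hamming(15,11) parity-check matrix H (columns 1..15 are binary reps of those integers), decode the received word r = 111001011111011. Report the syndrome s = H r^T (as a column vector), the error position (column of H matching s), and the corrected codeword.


s = (1, 0, 1, 1)^T, error position = 11, corrected codeword c = 111001011101011

Compute s = H r^T mod 2 one row at a time:
  s_1 = 1 + 1 + 1 + 1 + 1 + 0 + 1 + 1 = 7 ≡ 1 (mod 2).
  s_2 = 0 + 0 + 1 + 0 + 1 + 0 + 1 + 1 = 4 ≡ 0 (mod 2).
  s_3 = 1 + 1 + 1 + 0 + 1 + 1 + 1 + 1 = 7 ≡ 1 (mod 2).
  s_4 = 1 + 1 + 0 + 0 + 1 + 1 + 0 + 1 = 5 ≡ 1 (mod 2).
s = (1, 0, 1, 1)^T — this equals column 11 of H (binary 1011), so error is at position 11.
Correct: flip bit 11 of r = 111001011111011 to get c = 111001011101011.


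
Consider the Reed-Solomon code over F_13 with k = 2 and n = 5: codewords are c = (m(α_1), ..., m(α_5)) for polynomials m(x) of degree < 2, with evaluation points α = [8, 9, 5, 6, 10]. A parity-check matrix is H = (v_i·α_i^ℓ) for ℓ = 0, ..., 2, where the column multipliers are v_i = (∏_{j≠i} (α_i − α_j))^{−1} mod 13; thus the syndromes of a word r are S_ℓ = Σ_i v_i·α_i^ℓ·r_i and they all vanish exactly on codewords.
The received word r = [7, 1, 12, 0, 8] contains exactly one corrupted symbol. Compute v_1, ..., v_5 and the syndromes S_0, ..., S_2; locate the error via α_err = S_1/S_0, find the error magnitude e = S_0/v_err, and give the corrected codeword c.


S = (10, 8, 9), error at position 4, error magnitude e = 7, c = [7, 1, 12, 6, 8].

Step 1: column multipliers v_i = (∏_{j≠i}(α_i − α_j))^{−1} mod 13.
  i = 1 (α = 8): (8−9)(8−5)(8−6)(8−10) = (−1)·3·2·(−2) = 12 ≡ 12, so v_1 = 12^{−1} = 12 (mod 13).
  i = 2 (α = 9): (9−8)(9−5)(9−6)(9−10) = 1·4·3·(−1) = −12 ≡ 1, so v_2 = 1^{−1} = 1 (mod 13).
  i = 3 (α = 5): (5−8)(5−9)(5−6)(5−10) = (−3)·(−4)·(−1)·(−5) = 60 ≡ 8, so v_3 = 8^{−1} = 5 (mod 13).
  i = 4 (α = 6): (6−8)(6−9)(6−5)(6−10) = (−2)·(−3)·1·(−4) = −24 ≡ 2, so v_4 = 2^{−1} = 7 (mod 13).
  i = 5 (α = 10): (10−8)(10−9)(10−5)(10−6) = 2·1·5·4 = 40 ≡ 1, so v_5 = 1^{−1} = 1 (mod 13).
  v = [12, 1, 5, 7, 1].
Step 2: syndromes of r = [7, 1, 12, 0, 8] (all sums mod 13).
  S_0 = Σ v_i r_i = 12·7 + 1·1 + 5·12 + 7·0 + 1·8 = 153 ≡ 10.
  S_1 = Σ v_i α_i r_i = 12·8·7 + 1·9·1 + 5·5·12 + 7·6·0 + 1·10·8 = 1061 ≡ 8.
  α_i^2 mod 13 = [12, 3, 12, 10, 9].
  S_2 = Σ v_i α_i^2 r_i = 12·12·7 + 1·3·1 + 5·12·12 + 7·10·0 + 1·9·8 = 1803 ≡ 9.
  S = (10, 8, 9) ≠ 0, so r is not a codeword (an error is present).
Step 3: locate the error. For a single error e at position i, S_ℓ = v_i·e·α_i^ℓ, so α_err = S_1/S_0.
  S_0^{−1} = 10^{−1} = 4 (mod 13), so α_err = 8·4 = 32 ≡ 6 = α_4. Error position i = 4.
  Consistency check: S_2/S_1 = 9·5 = 45 ≡ 6 = α_err ✓ (single-error assumption holds).
Step 4: error magnitude e = S_0/v_4 = S_0·∏_{j≠4}(α_4 − α_j) = 10·2 = 20 ≡ 7 (mod 13).
Step 5: correct position 4: c_4 = r_4 − e = 0 − 7 ≡ 6 (mod 13). Hence c = [7, 1, 12, 6, 8].
  Check: interpolating c through the α_i gives m(x) = 3 + 7·x (degree < 2) with m(α_i) = c_i for every i, so c is indeed a codeword.


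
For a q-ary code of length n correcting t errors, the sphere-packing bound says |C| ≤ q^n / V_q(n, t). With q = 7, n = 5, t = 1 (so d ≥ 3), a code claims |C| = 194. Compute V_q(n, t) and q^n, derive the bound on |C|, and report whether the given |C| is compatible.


V_q(n, t) = 31, q^n = 16807, Hamming bound = 542, |C| = 194 ≤ bound (satisfied).

Step 1: Compute V_q(n, t) = Σ_{j=0}^1 C(n, j) (q−1)^j.
  j = 0: C(5,0)·(6)^0 = 1·1 = 1.
  j = 1: C(5,1)·(6)^1 = 5·6 = 30.
  V_q(n, t) = 1 + 30 = 31.
Step 2: q^n = 7^5 = 16807.
Step 3: Hamming bound ⌊q^n / V_q(n,t)⌋ = ⌊16807/31⌋ = 542.
Step 4: Compare |C| = 194 to 542: satisfied.
The claimed |C| lies below the Hamming bound.


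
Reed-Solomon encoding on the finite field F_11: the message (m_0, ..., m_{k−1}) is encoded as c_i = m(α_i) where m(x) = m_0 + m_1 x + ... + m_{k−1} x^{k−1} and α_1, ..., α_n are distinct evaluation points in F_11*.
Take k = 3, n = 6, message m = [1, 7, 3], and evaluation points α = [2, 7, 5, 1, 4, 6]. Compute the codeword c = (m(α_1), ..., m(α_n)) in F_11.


c = [5, 10, 1, 0, 0, 8]

Message polynomial: m(x) = 1 + 7·x + 3·x^2 (mod 11).
For each evaluation point α_i, compute m(α_i) mod 11:
  α_1 = 2: Horner steps 3 → 2 → 5, so m(2) = 5.
  α_2 = 7: Horner steps 3 → 6 → 10, so m(7) = 10.
  α_3 = 5: Horner steps 3 → 0 → 1, so m(5) = 1.
  α_4 = 1: Horner steps 3 → 10 → 0, so m(1) = 0.
  α_5 = 4: Horner steps 3 → 8 → 0, so m(4) = 0.
  α_6 = 6: Horner steps 3 → 3 → 8, so m(6) = 8.
Codeword c = [5, 10, 1, 0, 0, 8] ∈ F_11^6.


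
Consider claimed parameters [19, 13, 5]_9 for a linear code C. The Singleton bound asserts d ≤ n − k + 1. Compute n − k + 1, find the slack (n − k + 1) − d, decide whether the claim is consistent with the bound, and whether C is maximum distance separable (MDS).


Singleton RHS = n − k + 1 = 7, slack = 2, bound satisfied, not MDS.

Singleton bound: d ≤ n − k + 1.
Here n = 19, k = 13, so n − k + 1 = 7.
Given d = 5, check d ≤ 7: YES.
Slack = (n − k + 1) − d = 2.
The code is NOT MDS (slack = 2 > 0).
Description: the claimed parameters are [19, 13, 5]_9; such a code would be non-MDS.


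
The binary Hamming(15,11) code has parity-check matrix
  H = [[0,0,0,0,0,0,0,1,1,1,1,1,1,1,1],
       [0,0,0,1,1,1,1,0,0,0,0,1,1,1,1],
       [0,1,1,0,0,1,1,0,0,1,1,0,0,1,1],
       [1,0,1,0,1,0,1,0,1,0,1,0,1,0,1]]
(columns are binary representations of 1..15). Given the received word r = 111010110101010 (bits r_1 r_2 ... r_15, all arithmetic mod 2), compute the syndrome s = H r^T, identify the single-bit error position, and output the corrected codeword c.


s = (0, 0, 1, 0)^T, error position = 2, corrected codeword c = 101010110101010

Compute s = H r^T mod 2 one row at a time:
  s_1 = 1 + 0 + 1 + 0 + 1 + 0 + 1 + 0 = 4 ≡ 0 (mod 2).
  s_2 = 0 + 1 + 0 + 1 + 1 + 0 + 1 + 0 = 4 ≡ 0 (mod 2).
  s_3 = 1 + 1 + 0 + 1 + 1 + 0 + 1 + 0 = 5 ≡ 1 (mod 2).
  s_4 = 1 + 1 + 1 + 1 + 0 + 0 + 0 + 0 = 4 ≡ 0 (mod 2).
s = (0, 0, 1, 0)^T — this equals column 2 of H (binary 0010), so error is at position 2.
Correct: flip bit 2 of r = 111010110101010 to get c = 101010110101010.


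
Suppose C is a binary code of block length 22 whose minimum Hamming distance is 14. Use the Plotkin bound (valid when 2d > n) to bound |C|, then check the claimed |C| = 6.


Plotkin bound M ≤ 4; given |C| = 6 > bound (violated).

Check applicability: 2d = 28, n = 22.
2d − n = 6 > 0, so Plotkin applies.
Compute d/(2d−n) = 14/6 ≈ 2.3333.
⌊d/(2d−n)⌋ = 2.
Plotkin bound: M ≤ 2·2 = 4.
Given |C| = 6, check: VIOLATED.
This |C| is above the Plotkin bound, so no binary code with n = 22, d = 14 and 6 codewords exists.


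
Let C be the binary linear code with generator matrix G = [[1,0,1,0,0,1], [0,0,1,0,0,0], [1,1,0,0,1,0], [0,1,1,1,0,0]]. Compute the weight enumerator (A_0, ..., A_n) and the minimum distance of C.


Weight distribution: A_0 = 1, A_1 = 1, A_2 = 2, A_3 = 6, A_4 = 5, A_5 = 1. Minimum distance d = 1.

Enumerate all 2^4 = 16 messages m ∈ F_2^4.
For each, compute codeword c = mG in F_2^6, then tally its weight.
  m = 0000 → c = 000000, weight = 0.
  m = 1000 → c = 101001, weight = 3.
  m = 0100 → c = 001000, weight = 1.
  m = 1100 → c = 100001, weight = 2.
  m = 0010 → c = 110010, weight = 3.
  m = 1010 → c = 011011, weight = 4.
  m = 0110 → c = 111010, weight = 4.
  m = 1110 → c = 010011, weight = 3.
  m = 0001 → c = 011100, weight = 3.
  m = 1001 → c = 110101, weight = 4.
  m = 0101 → c = 010100, weight = 2.
  m = 1101 → c = 111101, weight = 5.
  m = 0011 → c = 101110, weight = 4.
  m = 1011 → c = 000111, weight = 3.
  m = 0111 → c = 100110, weight = 3.
  m = 1111 → c = 001111, weight = 4.
Tally weights:
  weight 0: 1 codewords.
  weight 1: 1 codewords.
  weight 2: 2 codewords.
  weight 3: 6 codewords.
  weight 4: 5 codewords.
  weight 5: 1 codewords.
Minimum distance d = smallest w > 0 with A_w > 0 = 1.
Sanity: Σ A_w = 16 = 2^4 = 16 ✓.


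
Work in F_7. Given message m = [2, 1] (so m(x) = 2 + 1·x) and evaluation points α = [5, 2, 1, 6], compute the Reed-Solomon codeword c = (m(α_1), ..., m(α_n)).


c = [0, 4, 3, 1]

Message polynomial: m(x) = 2 + 1·x (mod 7).
For each evaluation point α_i, compute m(α_i) mod 7:
  α_1 = 5: Horner steps 1 → 0, so m(5) = 0.
  α_2 = 2: Horner steps 1 → 4, so m(2) = 4.
  α_3 = 1: Horner steps 1 → 3, so m(1) = 3.
  α_4 = 6: Horner steps 1 → 1, so m(6) = 1.
Codeword c = [0, 4, 3, 1] ∈ F_7^4.


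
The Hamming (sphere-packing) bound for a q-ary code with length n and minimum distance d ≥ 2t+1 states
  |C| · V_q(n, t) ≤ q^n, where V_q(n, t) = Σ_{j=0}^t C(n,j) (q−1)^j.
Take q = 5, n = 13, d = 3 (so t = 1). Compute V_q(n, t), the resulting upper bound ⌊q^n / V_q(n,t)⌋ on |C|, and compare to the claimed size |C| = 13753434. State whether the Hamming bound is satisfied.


V_q(n, t) = 53, q^n = 1220703125, Hamming bound = 23032134, |C| = 13753434 ≤ bound (satisfied).

Step 1: Compute V_q(n, t) = Σ_{j=0}^1 C(n, j) (q−1)^j.
  j = 0: C(13,0)·(4)^0 = 1·1 = 1.
  j = 1: C(13,1)·(4)^1 = 13·4 = 52.
  V_q(n, t) = 1 + 52 = 53.
Step 2: q^n = 5^13 = 1220703125.
Step 3: Hamming bound ⌊q^n / V_q(n,t)⌋ = ⌊1220703125/53⌋ = 23032134.
Step 4: Compare |C| = 13753434 to 23032134: satisfied.
The claimed |C| lies below the Hamming bound.


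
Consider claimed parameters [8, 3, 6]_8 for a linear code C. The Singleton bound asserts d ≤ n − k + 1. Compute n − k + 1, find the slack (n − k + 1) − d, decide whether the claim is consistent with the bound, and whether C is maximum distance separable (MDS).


Singleton RHS = n − k + 1 = 6, slack = 0, bound satisfied, MDS.

Singleton bound: d ≤ n − k + 1.
Here n = 8, k = 3, so n − k + 1 = 6.
Given d = 6, check d ≤ 6: YES.
Slack = (n − k + 1) − d = 0.
The code is MDS (slack = 0).
Description: the claimed parameters are [8, 3, 6]_8; such a code would be MDS (meets Singleton bound).


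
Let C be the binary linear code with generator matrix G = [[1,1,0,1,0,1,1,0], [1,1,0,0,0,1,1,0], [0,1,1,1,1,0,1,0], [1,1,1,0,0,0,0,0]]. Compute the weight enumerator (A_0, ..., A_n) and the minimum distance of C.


Weight distribution: A_0 = 1, A_1 = 1, A_3 = 4, A_4 = 7, A_5 = 3. Minimum distance d = 1.

Enumerate all 2^4 = 16 messages m ∈ F_2^4.
For each, compute codeword c = mG in F_2^8, then tally its weight.
  m = 0000 → c = 00000000, weight = 0.
  m = 1000 → c = 11010110, weight = 5.
  m = 0100 → c = 11000110, weight = 4.
  m = 1100 → c = 00010000, weight = 1.
  m = 0010 → c = 01111010, weight = 5.
  m = 1010 → c = 10101100, weight = 4.
  m = 0110 → c = 10111100, weight = 5.
  m = 1110 → c = 01101010, weight = 4.
  m = 0001 → c = 11100000, weight = 3.
  m = 1001 → c = 00110110, weight = 4.
  m = 0101 → c = 00100110, weight = 3.
  m = 1101 → c = 11110000, weight = 4.
  m = 0011 → c = 10011010, weight = 4.
  m = 1011 → c = 01001100, weight = 3.
  m = 0111 → c = 01011100, weight = 4.
  m = 1111 → c = 10001010, weight = 3.
Tally weights:
  weight 0: 1 codewords.
  weight 1: 1 codewords.
  weight 3: 4 codewords.
  weight 4: 7 codewords.
  weight 5: 3 codewords.
Minimum distance d = smallest w > 0 with A_w > 0 = 1.
Sanity: Σ A_w = 16 = 2^4 = 16 ✓.


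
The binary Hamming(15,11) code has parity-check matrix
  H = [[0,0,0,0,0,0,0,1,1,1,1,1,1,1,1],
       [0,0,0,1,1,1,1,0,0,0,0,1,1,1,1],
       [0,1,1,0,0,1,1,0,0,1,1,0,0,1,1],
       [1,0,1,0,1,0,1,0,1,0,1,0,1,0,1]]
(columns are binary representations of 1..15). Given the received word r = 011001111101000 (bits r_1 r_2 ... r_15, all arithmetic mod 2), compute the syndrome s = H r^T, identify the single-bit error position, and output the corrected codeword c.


s = (0, 1, 1, 1)^T, error position = 7, corrected codeword c = 011001011101000

Compute s = H r^T mod 2 one row at a time:
  s_1 = 1 + 1 + 1 + 0 + 1 + 0 + 0 + 0 = 4 ≡ 0 (mod 2).
  s_2 = 0 + 0 + 1 + 1 + 1 + 0 + 0 + 0 = 3 ≡ 1 (mod 2).
  s_3 = 1 + 1 + 1 + 1 + 1 + 0 + 0 + 0 = 5 ≡ 1 (mod 2).
  s_4 = 0 + 1 + 0 + 1 + 1 + 0 + 0 + 0 = 3 ≡ 1 (mod 2).
s = (0, 1, 1, 1)^T — this equals column 7 of H (binary 0111), so error is at position 7.
Correct: flip bit 7 of r = 011001111101000 to get c = 011001011101000.


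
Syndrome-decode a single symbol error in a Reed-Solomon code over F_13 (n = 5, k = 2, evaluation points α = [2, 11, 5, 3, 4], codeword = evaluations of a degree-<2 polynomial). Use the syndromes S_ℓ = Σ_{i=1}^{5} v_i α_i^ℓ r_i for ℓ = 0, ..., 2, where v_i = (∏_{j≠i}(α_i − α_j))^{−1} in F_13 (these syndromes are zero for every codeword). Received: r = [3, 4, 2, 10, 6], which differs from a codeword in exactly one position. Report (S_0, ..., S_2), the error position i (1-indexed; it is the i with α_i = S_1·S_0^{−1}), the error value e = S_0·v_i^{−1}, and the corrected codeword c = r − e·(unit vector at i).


S = (1, 2, 4), error at position 1, error magnitude e = 2, c = [1, 4, 2, 10, 6].

Step 1: column multipliers v_i = (∏_{j≠i}(α_i − α_j))^{−1} mod 13.
  i = 1 (α = 2): (2−11)(2−5)(2−3)(2−4) = (−9)·(−3)·(−1)·(−2) = 54 ≡ 2, so v_1 = 2^{−1} = 7 (mod 13).
  i = 2 (α = 11): (11−2)(11−5)(11−3)(11−4) = 9·6·8·7 = 3024 ≡ 8, so v_2 = 8^{−1} = 5 (mod 13).
  i = 3 (α = 5): (5−2)(5−11)(5−3)(5−4) = 3·(−6)·2·1 = −36 ≡ 3, so v_3 = 3^{−1} = 9 (mod 13).
  i = 4 (α = 3): (3−2)(3−11)(3−5)(3−4) = 1·(−8)·(−2)·(−1) = −16 ≡ 10, so v_4 = 10^{−1} = 4 (mod 13).
  i = 5 (α = 4): (4−2)(4−11)(4−5)(4−3) = 2·(−7)·(−1)·1 = 14 ≡ 1, so v_5 = 1^{−1} = 1 (mod 13).
  v = [7, 5, 9, 4, 1].
Step 2: syndromes of r = [3, 4, 2, 10, 6] (all sums mod 13).
  S_0 = Σ v_i r_i = 7·3 + 5·4 + 9·2 + 4·10 + 1·6 = 105 ≡ 1.
  S_1 = Σ v_i α_i r_i = 7·2·3 + 5·11·4 + 9·5·2 + 4·3·10 + 1·4·6 = 496 ≡ 2.
  α_i^2 mod 13 = [4, 4, 12, 9, 3].
  S_2 = Σ v_i α_i^2 r_i = 7·4·3 + 5·4·4 + 9·12·2 + 4·9·10 + 1·3·6 = 758 ≡ 4.
  S = (1, 2, 4) ≠ 0, so r is not a codeword (an error is present).
Step 3: locate the error. For a single error e at position i, S_ℓ = v_i·e·α_i^ℓ, so α_err = S_1/S_0.
  S_0^{−1} = 1^{−1} = 1 (mod 13), so α_err = 2·1 = 2 ≡ 2 = α_1. Error position i = 1.
  Consistency check: S_2/S_1 = 4·7 = 28 ≡ 2 = α_err ✓ (single-error assumption holds).
Step 4: error magnitude e = S_0/v_1 = S_0·∏_{j≠1}(α_1 − α_j) = 1·2 = 2 ≡ 2 (mod 13).
Step 5: correct position 1: c_1 = r_1 − e = 3 − 2 ≡ 1 (mod 13). Hence c = [1, 4, 2, 10, 6].
  Check: interpolating c through the α_i gives m(x) = 9 + 9·x (degree < 2) with m(α_i) = c_i for every i, so c is indeed a codeword.


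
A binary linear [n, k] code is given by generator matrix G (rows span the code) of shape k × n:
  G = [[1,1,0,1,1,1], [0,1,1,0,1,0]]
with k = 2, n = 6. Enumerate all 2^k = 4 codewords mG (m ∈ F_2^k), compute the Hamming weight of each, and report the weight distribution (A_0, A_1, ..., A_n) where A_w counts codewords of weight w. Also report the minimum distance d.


Weight distribution: A_0 = 1, A_3 = 1, A_4 = 1, A_5 = 1. Minimum distance d = 3.

Enumerate all 2^2 = 4 messages m ∈ F_2^2.
For each, compute codeword c = mG in F_2^6, then tally its weight.
  m = 00 → c = 000000, weight = 0.
  m = 10 → c = 110111, weight = 5.
  m = 01 → c = 011010, weight = 3.
  m = 11 → c = 101101, weight = 4.
Tally weights:
  weight 0: 1 codewords.
  weight 3: 1 codewords.
  weight 4: 1 codewords.
  weight 5: 1 codewords.
Minimum distance d = smallest w > 0 with A_w > 0 = 3.
Sanity: Σ A_w = 4 = 2^2 = 4 ✓.


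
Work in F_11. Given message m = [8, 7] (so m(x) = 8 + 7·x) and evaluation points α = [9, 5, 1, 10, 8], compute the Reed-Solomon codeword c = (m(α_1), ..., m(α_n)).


c = [5, 10, 4, 1, 9]

Message polynomial: m(x) = 8 + 7·x (mod 11).
For each evaluation point α_i, compute m(α_i) mod 11:
  α_1 = 9: Horner steps 7 → 5, so m(9) = 5.
  α_2 = 5: Horner steps 7 → 10, so m(5) = 10.
  α_3 = 1: Horner steps 7 → 4, so m(1) = 4.
  α_4 = 10: Horner steps 7 → 1, so m(10) = 1.
  α_5 = 8: Horner steps 7 → 9, so m(8) = 9.
Codeword c = [5, 10, 4, 1, 9] ∈ F_11^5.


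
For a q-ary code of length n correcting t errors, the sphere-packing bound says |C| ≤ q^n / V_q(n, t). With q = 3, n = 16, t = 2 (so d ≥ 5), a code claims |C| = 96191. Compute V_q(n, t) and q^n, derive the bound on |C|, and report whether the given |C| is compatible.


V_q(n, t) = 513, q^n = 43046721, Hamming bound = 83911, |C| = 96191 > bound (violated).

Step 1: Compute V_q(n, t) = Σ_{j=0}^2 C(n, j) (q−1)^j.
  j = 0: C(16,0)·(2)^0 = 1·1 = 1.
  j = 1: C(16,1)·(2)^1 = 16·2 = 32.
  j = 2: C(16,2)·(2)^2 = 120·4 = 480.
  V_q(n, t) = 1 + 32 + 480 = 513.
Step 2: q^n = 3^16 = 43046721.
Step 3: Hamming bound ⌊q^n / V_q(n,t)⌋ = ⌊43046721/513⌋ = 83911.
Step 4: Compare |C| = 96191 to 83911: violated.
The claimed |C| lies above the Hamming bound, so no 3-ary code of length 16 with d ≥ 5 can have 96191 codewords.


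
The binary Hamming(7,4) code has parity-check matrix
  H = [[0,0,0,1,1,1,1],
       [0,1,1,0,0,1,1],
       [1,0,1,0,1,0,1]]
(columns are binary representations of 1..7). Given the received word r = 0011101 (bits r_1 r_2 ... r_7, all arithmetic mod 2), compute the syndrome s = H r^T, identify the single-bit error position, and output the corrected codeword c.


s = (1, 0, 1)^T, error position = 5, corrected codeword c = 0011001

Compute s = H r^T mod 2 one row at a time:
  s_1 = 1 + 1 + 0 + 1 = 3 ≡ 1 (mod 2).
  s_2 = 0 + 1 + 0 + 1 = 2 ≡ 0 (mod 2).
  s_3 = 0 + 1 + 1 + 1 = 3 ≡ 1 (mod 2).
s = (1, 0, 1)^T — this equals column 5 of H (binary 101), so error is at position 5.
Correct: flip bit 5 of r = 0011101 to get c = 0011001.


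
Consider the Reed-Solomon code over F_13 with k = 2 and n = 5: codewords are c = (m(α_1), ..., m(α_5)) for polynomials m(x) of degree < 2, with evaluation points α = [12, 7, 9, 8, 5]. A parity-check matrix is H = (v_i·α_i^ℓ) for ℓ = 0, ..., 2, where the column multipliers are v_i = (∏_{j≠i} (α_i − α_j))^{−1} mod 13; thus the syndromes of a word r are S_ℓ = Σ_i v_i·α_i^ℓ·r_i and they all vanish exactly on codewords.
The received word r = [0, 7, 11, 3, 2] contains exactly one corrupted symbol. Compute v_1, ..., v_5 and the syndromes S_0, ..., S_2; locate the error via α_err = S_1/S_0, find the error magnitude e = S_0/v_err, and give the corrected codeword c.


S = (6, 2, 5), error at position 3, error magnitude e = 12, c = [0, 7, 12, 3, 2].

Step 1: column multipliers v_i = (∏_{j≠i}(α_i − α_j))^{−1} mod 13.
  i = 1 (α = 12): (12−7)(12−9)(12−8)(12−5) = 5·3·4·7 = 420 ≡ 4, so v_1 = 4^{−1} = 10 (mod 13).
  i = 2 (α = 7): (7−12)(7−9)(7−8)(7−5) = (−5)·(−2)·(−1)·2 = −20 ≡ 6, so v_2 = 6^{−1} = 11 (mod 13).
  i = 3 (α = 9): (9−12)(9−7)(9−8)(9−5) = (−3)·2·1·4 = −24 ≡ 2, so v_3 = 2^{−1} = 7 (mod 13).
  i = 4 (α = 8): (8−12)(8−7)(8−9)(8−5) = (−4)·1·(−1)·3 = 12 ≡ 12, so v_4 = 12^{−1} = 12 (mod 13).
  i = 5 (α = 5): (5−12)(5−7)(5−9)(5−8) = (−7)·(−2)·(−4)·(−3) = 168 ≡ 12, so v_5 = 12^{−1} = 12 (mod 13).
  v = [10, 11, 7, 12, 12].
Step 2: syndromes of r = [0, 7, 11, 3, 2] (all sums mod 13).
  S_0 = Σ v_i r_i = 10·0 + 11·7 + 7·11 + 12·3 + 12·2 = 214 ≡ 6.
  S_1 = Σ v_i α_i r_i = 10·12·0 + 11·7·7 + 7·9·11 + 12·8·3 + 12·5·2 = 1640 ≡ 2.
  α_i^2 mod 13 = [1, 10, 3, 12, 12].
  S_2 = Σ v_i α_i^2 r_i = 10·1·0 + 11·10·7 + 7·3·11 + 12·12·3 + 12·12·2 = 1721 ≡ 5.
  S = (6, 2, 5) ≠ 0, so r is not a codeword (an error is present).
Step 3: locate the error. For a single error e at position i, S_ℓ = v_i·e·α_i^ℓ, so α_err = S_1/S_0.
  S_0^{−1} = 6^{−1} = 11 (mod 13), so α_err = 2·11 = 22 ≡ 9 = α_3. Error position i = 3.
  Consistency check: S_2/S_1 = 5·7 = 35 ≡ 9 = α_err ✓ (single-error assumption holds).
Step 4: error magnitude e = S_0/v_3 = S_0·∏_{j≠3}(α_3 − α_j) = 6·2 = 12 ≡ 12 (mod 13).
Step 5: correct position 3: c_3 = r_3 − e = 11 − 12 ≡ 12 (mod 13). Hence c = [0, 7, 12, 3, 2].
  Check: interpolating c through the α_i gives m(x) = 9 + 9·x (degree < 2) with m(α_i) = c_i for every i, so c is indeed a codeword.


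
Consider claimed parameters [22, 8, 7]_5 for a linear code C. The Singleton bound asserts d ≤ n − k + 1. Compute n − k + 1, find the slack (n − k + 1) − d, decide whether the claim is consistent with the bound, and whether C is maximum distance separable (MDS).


Singleton RHS = n − k + 1 = 15, slack = 8, bound satisfied, not MDS.

Singleton bound: d ≤ n − k + 1.
Here n = 22, k = 8, so n − k + 1 = 15.
Given d = 7, check d ≤ 15: YES.
Slack = (n − k + 1) − d = 8.
The code is NOT MDS (slack = 8 > 0).
Description: the claimed parameters are [22, 8, 7]_5; such a code would be non-MDS.


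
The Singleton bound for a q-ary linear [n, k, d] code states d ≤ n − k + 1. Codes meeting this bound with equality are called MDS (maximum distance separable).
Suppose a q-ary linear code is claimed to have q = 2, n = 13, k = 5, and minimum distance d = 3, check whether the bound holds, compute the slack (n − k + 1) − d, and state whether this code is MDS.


Singleton RHS = n − k + 1 = 9, slack = 6, bound satisfied, not MDS.

Singleton bound: d ≤ n − k + 1.
Here n = 13, k = 5, so n − k + 1 = 9.
Given d = 3, check d ≤ 9: YES.
Slack = (n − k + 1) − d = 6.
The code is NOT MDS (slack = 6 > 0).
Description: the claimed parameters are [13, 5, 3]_2; such a code would be non-MDS.


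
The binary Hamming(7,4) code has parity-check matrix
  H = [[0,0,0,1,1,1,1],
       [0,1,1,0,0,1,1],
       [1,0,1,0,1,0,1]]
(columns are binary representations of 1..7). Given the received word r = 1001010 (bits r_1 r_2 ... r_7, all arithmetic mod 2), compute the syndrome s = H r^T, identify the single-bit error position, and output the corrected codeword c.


s = (0, 1, 1)^T, error position = 3, corrected codeword c = 1011010

Compute s = H r^T mod 2 one row at a time:
  s_1 = 1 + 0 + 1 + 0 = 2 ≡ 0 (mod 2).
  s_2 = 0 + 0 + 1 + 0 = 1 ≡ 1 (mod 2).
  s_3 = 1 + 0 + 0 + 0 = 1 ≡ 1 (mod 2).
s = (0, 1, 1)^T — this equals column 3 of H (binary 011), so error is at position 3.
Correct: flip bit 3 of r = 1001010 to get c = 1011010.


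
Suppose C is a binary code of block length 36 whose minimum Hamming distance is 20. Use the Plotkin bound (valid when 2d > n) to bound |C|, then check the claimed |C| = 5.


Plotkin bound M ≤ 10; given |C| = 5 ≤ bound (satisfied).

Check applicability: 2d = 40, n = 36.
2d − n = 4 > 0, so Plotkin applies.
Compute d/(2d−n) = 20/4 ≈ 5.0000.
⌊d/(2d−n)⌋ = 5.
Plotkin bound: M ≤ 2·5 = 10.
Given |C| = 5, check: satisfied.
This |C| is below the Plotkin bound.


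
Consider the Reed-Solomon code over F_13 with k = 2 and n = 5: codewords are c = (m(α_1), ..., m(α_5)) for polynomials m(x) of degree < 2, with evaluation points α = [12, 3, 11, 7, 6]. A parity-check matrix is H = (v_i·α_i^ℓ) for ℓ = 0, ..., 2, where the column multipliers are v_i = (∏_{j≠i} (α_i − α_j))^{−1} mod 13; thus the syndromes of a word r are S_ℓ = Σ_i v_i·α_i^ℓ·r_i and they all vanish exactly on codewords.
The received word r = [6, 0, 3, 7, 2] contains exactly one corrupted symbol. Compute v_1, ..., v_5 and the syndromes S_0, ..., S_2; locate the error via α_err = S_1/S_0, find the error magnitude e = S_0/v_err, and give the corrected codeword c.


S = (6, 1, 11), error at position 3, error magnitude e = 2, c = [6, 0, 1, 7, 2].

Step 1: column multipliers v_i = (∏_{j≠i}(α_i − α_j))^{−1} mod 13.
  i = 1 (α = 12): (12−3)(12−11)(12−7)(12−6) = 9·1·5·6 = 270 ≡ 10, so v_1 = 10^{−1} = 4 (mod 13).
  i = 2 (α = 3): (3−12)(3−11)(3−7)(3−6) = (−9)·(−8)·(−4)·(−3) = 864 ≡ 6, so v_2 = 6^{−1} = 11 (mod 13).
  i = 3 (α = 11): (11−12)(11−3)(11−7)(11−6) = (−1)·8·4·5 = −160 ≡ 9, so v_3 = 9^{−1} = 3 (mod 13).
  i = 4 (α = 7): (7−12)(7−3)(7−11)(7−6) = (−5)·4·(−4)·1 = 80 ≡ 2, so v_4 = 2^{−1} = 7 (mod 13).
  i = 5 (α = 6): (6−12)(6−3)(6−11)(6−7) = (−6)·3·(−5)·(−1) = −90 ≡ 1, so v_5 = 1^{−1} = 1 (mod 13).
  v = [4, 11, 3, 7, 1].
Step 2: syndromes of r = [6, 0, 3, 7, 2] (all sums mod 13).
  S_0 = Σ v_i r_i = 4·6 + 11·0 + 3·3 + 7·7 + 1·2 = 84 ≡ 6.
  S_1 = Σ v_i α_i r_i = 4·12·6 + 11·3·0 + 3·11·3 + 7·7·7 + 1·6·2 = 742 ≡ 1.
  α_i^2 mod 13 = [1, 9, 4, 10, 10].
  S_2 = Σ v_i α_i^2 r_i = 4·1·6 + 11·9·0 + 3·4·3 + 7·10·7 + 1·10·2 = 570 ≡ 11.
  S = (6, 1, 11) ≠ 0, so r is not a codeword (an error is present).
Step 3: locate the error. For a single error e at position i, S_ℓ = v_i·e·α_i^ℓ, so α_err = S_1/S_0.
  S_0^{−1} = 6^{−1} = 11 (mod 13), so α_err = 1·11 = 11 ≡ 11 = α_3. Error position i = 3.
  Consistency check: S_2/S_1 = 11·1 = 11 ≡ 11 = α_err ✓ (single-error assumption holds).
Step 4: error magnitude e = S_0/v_3 = S_0·∏_{j≠3}(α_3 − α_j) = 6·9 = 54 ≡ 2 (mod 13).
Step 5: correct position 3: c_3 = r_3 − e = 3 − 2 ≡ 1 (mod 13). Hence c = [6, 0, 1, 7, 2].
  Check: interpolating c through the α_i gives m(x) = 11 + 5·x (degree < 2) with m(α_i) = c_i for every i, so c is indeed a codeword.
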